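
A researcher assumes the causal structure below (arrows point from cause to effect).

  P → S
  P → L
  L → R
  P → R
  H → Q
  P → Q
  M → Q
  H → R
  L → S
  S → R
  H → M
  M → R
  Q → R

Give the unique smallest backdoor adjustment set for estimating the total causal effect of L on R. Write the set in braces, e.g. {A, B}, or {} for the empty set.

Variables eligible for adjustment (non-descendants of L, excluding L and R): {H, M, P, Q}.
Backdoor paths from L to R:
  P1: L <- P -> S -> R
  P2: L <- P -> Q <- H -> M -> R
  P3: L <- P -> Q <- H -> R
  P4: L <- P -> Q <- M <- H -> R
  P5: L <- P -> Q <- M -> R
  P6: L <- P -> Q -> R
  P7: L <- P -> R
The empty set is not sufficient: P1 (L <- P -> S -> R) has no collider blocking it and no conditioned non-collider, so it is open.
Try {P}:
  P1: blocked at fork node P ∈ conditioning set.
  P2: blocked at fork node P ∈ conditioning set.
  P3: blocked at fork node P ∈ conditioning set.
  P4: blocked at fork node P ∈ conditioning set.
  P5: blocked at fork node P ∈ conditioning set.
  P6: blocked at fork node P ∈ conditioning set.
  P7: blocked at fork node P ∈ conditioning set.
{P} contains no descendant of L and blocks every backdoor path.
No other singleton works — e.g. {H} leaves P1 open — so {P} is the unique smallest valid adjustment set.

{P}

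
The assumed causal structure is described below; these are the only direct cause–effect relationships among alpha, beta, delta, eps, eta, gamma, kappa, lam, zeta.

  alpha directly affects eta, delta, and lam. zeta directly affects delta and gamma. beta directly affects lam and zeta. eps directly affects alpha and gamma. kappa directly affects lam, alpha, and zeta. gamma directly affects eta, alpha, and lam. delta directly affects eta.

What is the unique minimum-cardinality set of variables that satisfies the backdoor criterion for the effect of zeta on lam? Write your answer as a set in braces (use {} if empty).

{beta, kappa}

Variables eligible for adjustment (non-descendants of zeta, excluding zeta and lam): {beta, eps, kappa}.
Backdoor paths from zeta to lam:
  P1: zeta <- kappa -> alpha <- eps -> gamma -> lam
  P2: zeta <- kappa -> alpha <- gamma -> lam
  P3: zeta <- kappa -> alpha -> delta -> eta <- gamma -> lam
  P4: zeta <- kappa -> alpha -> eta <- gamma -> lam
  P5: zeta <- kappa -> alpha -> lam
  P6: zeta <- kappa -> lam
  P7: zeta <- beta -> lam
The empty set is not sufficient: P5 (zeta <- kappa -> alpha -> lam) has no collider blocking it and no conditioned non-collider, so it is open.
Try {beta, kappa}:
  P1: blocked at fork node kappa ∈ conditioning set.
  P2: blocked at fork node kappa ∈ conditioning set.
  P3: blocked at fork node kappa ∈ conditioning set.
  P4: blocked at fork node kappa ∈ conditioning set.
  P5: blocked at fork node kappa ∈ conditioning set.
  P6: blocked at fork node kappa ∈ conditioning set.
  P7: blocked at fork node beta ∈ conditioning set.
{beta, kappa} contains no descendant of zeta and blocks every backdoor path.
Every element of {beta, kappa} is needed (dropping beta leaves P7 open; dropping kappa leaves P5 open), so no proper subset is valid.
Among all size-2 subsets of the eligible variables, only {beta, kappa} blocks every backdoor path, so it is the unique smallest valid adjustment set.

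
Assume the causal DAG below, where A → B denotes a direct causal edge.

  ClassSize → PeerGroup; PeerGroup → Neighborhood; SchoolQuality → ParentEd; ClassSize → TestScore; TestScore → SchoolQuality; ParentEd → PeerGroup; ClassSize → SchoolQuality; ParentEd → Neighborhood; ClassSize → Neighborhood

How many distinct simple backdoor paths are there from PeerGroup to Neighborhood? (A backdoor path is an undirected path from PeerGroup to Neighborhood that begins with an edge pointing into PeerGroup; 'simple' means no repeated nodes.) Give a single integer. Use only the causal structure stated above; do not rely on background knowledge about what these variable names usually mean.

A backdoor path from PeerGroup to Neighborhood is any simple undirected path whose first edge points into PeerGroup (i.e. leaves PeerGroup via a parent).
Parents of PeerGroup: {ClassSize, ParentEd}.
Enumerating:
  P1: PeerGroup <- ClassSize -> TestScore -> SchoolQuality -> ParentEd -> Neighborhood
  P2: PeerGroup <- ClassSize -> SchoolQuality -> ParentEd -> Neighborhood
  P3: PeerGroup <- ClassSize -> Neighborhood
  P4: PeerGroup <- ParentEd <- SchoolQuality <- ClassSize -> Neighborhood
  P5: PeerGroup <- ParentEd <- SchoolQuality <- TestScore <- ClassSize -> Neighborhood
  P6: PeerGroup <- ParentEd -> Neighborhood
That exhausts the simple backdoor paths. Count: 6.

6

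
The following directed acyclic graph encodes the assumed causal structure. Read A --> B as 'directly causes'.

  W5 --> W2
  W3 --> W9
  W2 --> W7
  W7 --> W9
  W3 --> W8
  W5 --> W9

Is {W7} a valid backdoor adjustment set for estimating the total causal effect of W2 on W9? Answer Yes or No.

No

Backdoor paths from W2 to W9 (paths whose first edge points into W2):
  P1: W2 <- W5 -> W9
Condition 1 (no descendant of W2 in the set): FAILS — W7 is a descendant of W2.
Condition 2 (every backdoor path blocked by {W7}):
  P1: open — no interior node is in the conditioning set.
{W7} does not satisfy the backdoor criterion.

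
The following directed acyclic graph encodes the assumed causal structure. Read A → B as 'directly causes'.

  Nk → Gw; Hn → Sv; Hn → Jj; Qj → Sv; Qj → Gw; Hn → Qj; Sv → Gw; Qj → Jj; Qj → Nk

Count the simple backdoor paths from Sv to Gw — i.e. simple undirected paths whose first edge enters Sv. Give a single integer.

A backdoor path from Sv to Gw is any simple undirected path whose first edge points into Sv (i.e. leaves Sv via a parent).
Parents of Sv: {Hn, Qj}.
Enumerating:
  P1: Sv <- Hn -> Qj -> Nk -> Gw
  P2: Sv <- Hn -> Qj -> Gw
  P3: Sv <- Hn -> Jj <- Qj -> Nk -> Gw
  P4: Sv <- Hn -> Jj <- Qj -> Gw
  P5: Sv <- Qj -> Nk -> Gw
  P6: Sv <- Qj -> Gw
That exhausts the simple backdoor paths. Count: 6.

6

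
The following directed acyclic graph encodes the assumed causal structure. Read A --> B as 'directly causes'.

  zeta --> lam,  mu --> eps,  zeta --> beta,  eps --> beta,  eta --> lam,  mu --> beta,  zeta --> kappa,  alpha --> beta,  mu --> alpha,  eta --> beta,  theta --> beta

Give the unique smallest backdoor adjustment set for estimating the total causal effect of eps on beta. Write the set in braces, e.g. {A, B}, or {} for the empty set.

Variables eligible for adjustment (non-descendants of eps, excluding eps and beta): {alpha, eta, kappa, lam, mu, theta, zeta}.
Backdoor paths from eps to beta:
  P1: eps <- mu -> alpha -> beta
  P2: eps <- mu -> beta
The empty set is not sufficient: P1 (eps <- mu -> alpha -> beta) has no collider blocking it and no conditioned non-collider, so it is open.
Try {mu}:
  P1: blocked at fork node mu ∈ conditioning set.
  P2: blocked at fork node mu ∈ conditioning set.
{mu} contains no descendant of eps and blocks every backdoor path.
No other singleton works — e.g. {eta} leaves P1 open — so {mu} is the unique smallest valid adjustment set.

{mu}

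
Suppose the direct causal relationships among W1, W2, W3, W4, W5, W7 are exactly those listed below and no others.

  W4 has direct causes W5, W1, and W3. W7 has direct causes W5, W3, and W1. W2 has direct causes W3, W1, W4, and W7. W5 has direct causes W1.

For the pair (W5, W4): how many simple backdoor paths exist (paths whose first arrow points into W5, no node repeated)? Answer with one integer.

A backdoor path from W5 to W4 is any simple undirected path whose first edge points into W5 (i.e. leaves W5 via a parent).
Parents of W5: {W1}.
Enumerating:
  P1: W5 <- W1 -> W7 <- W3 -> W4
  P2: W5 <- W1 -> W7 <- W3 -> W2 <- W4
  P3: W5 <- W1 -> W7 -> W2 <- W3 -> W4
  P4: W5 <- W1 -> W7 -> W2 <- W4
  P5: W5 <- W1 -> W4
  P6: W5 <- W1 -> W2 <- W3 -> W4
  P7: W5 <- W1 -> W2 <- W7 <- W3 -> W4
  P8: W5 <- W1 -> W2 <- W4
That exhausts the simple backdoor paths. Count: 8.

8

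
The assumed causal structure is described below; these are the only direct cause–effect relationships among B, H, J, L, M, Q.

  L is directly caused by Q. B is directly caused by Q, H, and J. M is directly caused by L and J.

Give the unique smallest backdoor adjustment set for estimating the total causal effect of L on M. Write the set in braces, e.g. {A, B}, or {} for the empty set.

{}

Variables eligible for adjustment (non-descendants of L, excluding L and M): {B, H, J, Q}.
Backdoor paths from L to M:
  P1: L <- Q -> B <- J -> M
Each backdoor path contains an unconditioned collider, so every path is already blocked with the empty conditioning set:
  P1: blocked at collider B (neither it nor any descendant is in the conditioning set).
The empty set is therefore the unique smallest valid set.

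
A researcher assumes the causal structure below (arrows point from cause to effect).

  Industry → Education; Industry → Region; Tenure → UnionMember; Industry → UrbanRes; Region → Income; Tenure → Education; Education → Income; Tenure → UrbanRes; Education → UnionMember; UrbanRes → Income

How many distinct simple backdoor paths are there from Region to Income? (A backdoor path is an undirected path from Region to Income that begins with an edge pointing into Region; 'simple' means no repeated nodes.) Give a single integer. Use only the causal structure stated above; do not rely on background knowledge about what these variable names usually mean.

A backdoor path from Region to Income is any simple undirected path whose first edge points into Region (i.e. leaves Region via a parent).
Parents of Region: {Industry}.
Enumerating:
  P1: Region <- Industry -> Education <- Tenure -> UrbanRes -> Income
  P2: Region <- Industry -> Education -> UnionMember <- Tenure -> UrbanRes -> Income
  P3: Region <- Industry -> Education -> Income
  P4: Region <- Industry -> UrbanRes <- Tenure -> Education -> Income
  P5: Region <- Industry -> UrbanRes <- Tenure -> UnionMember <- Education -> Income
  P6: Region <- Industry -> UrbanRes -> Income
That exhausts the simple backdoor paths. Count: 6.

6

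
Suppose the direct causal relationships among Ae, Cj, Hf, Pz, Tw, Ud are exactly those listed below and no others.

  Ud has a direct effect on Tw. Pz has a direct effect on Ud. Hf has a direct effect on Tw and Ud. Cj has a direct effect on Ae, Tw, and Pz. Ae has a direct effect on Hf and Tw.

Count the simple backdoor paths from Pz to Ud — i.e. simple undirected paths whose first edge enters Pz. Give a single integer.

7

A backdoor path from Pz to Ud is any simple undirected path whose first edge points into Pz (i.e. leaves Pz via a parent).
Parents of Pz: {Cj}.
Enumerating:
  P1: Pz <- Cj -> Ae -> Hf -> Ud
  P2: Pz <- Cj -> Ae -> Hf -> Tw <- Ud
  P3: Pz <- Cj -> Ae -> Tw <- Hf -> Ud
  P4: Pz <- Cj -> Ae -> Tw <- Ud
  P5: Pz <- Cj -> Tw <- Ae -> Hf -> Ud
  P6: Pz <- Cj -> Tw <- Hf -> Ud
  P7: Pz <- Cj -> Tw <- Ud
That exhausts the simple backdoor paths. Count: 7.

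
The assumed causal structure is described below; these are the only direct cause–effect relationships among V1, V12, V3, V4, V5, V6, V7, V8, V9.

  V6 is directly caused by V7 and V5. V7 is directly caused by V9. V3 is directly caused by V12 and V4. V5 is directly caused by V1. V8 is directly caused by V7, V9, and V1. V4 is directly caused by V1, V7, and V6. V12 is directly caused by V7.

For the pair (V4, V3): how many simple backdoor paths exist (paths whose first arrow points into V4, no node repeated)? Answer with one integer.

7

A backdoor path from V4 to V3 is any simple undirected path whose first edge points into V4 (i.e. leaves V4 via a parent).
Parents of V4: {V1, V6, V7}.
Enumerating:
  P1: V4 <- V1 -> V5 -> V6 <- V7 -> V12 -> V3
  P2: V4 <- V1 -> V8 <- V9 -> V7 -> V12 -> V3
  P3: V4 <- V1 -> V8 <- V7 -> V12 -> V3
  P4: V4 <- V7 -> V12 -> V3
  P5: V4 <- V6 <- V7 -> V12 -> V3
  P6: V4 <- V6 <- V5 <- V1 -> V8 <- V9 -> V7 -> V12 -> V3
  P7: V4 <- V6 <- V5 <- V1 -> V8 <- V7 -> V12 -> V3
That exhausts the simple backdoor paths. Count: 7.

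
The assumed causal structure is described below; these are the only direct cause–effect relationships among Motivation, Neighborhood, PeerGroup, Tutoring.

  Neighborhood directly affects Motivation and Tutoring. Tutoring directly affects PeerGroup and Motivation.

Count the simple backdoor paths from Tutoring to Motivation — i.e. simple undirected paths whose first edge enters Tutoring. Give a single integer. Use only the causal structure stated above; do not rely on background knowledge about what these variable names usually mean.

1

A backdoor path from Tutoring to Motivation is any simple undirected path whose first edge points into Tutoring (i.e. leaves Tutoring via a parent).
Parents of Tutoring: {Neighborhood}.
Enumerating:
  P1: Tutoring <- Neighborhood -> Motivation
That exhausts the simple backdoor paths. Count: 1.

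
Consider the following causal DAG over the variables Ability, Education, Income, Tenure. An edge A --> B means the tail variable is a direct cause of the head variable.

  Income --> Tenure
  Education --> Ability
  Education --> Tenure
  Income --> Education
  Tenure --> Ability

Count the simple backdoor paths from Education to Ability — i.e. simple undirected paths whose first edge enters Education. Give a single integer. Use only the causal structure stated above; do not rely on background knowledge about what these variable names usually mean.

A backdoor path from Education to Ability is any simple undirected path whose first edge points into Education (i.e. leaves Education via a parent).
Parents of Education: {Income}.
Enumerating:
  P1: Education <- Income -> Tenure -> Ability
That exhausts the simple backdoor paths. Count: 1.

1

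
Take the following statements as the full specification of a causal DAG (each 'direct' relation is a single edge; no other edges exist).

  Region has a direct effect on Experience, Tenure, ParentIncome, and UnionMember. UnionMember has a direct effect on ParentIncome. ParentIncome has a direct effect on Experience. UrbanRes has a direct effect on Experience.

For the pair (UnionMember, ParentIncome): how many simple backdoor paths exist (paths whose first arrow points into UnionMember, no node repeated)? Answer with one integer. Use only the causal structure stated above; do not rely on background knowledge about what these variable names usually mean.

2

A backdoor path from UnionMember to ParentIncome is any simple undirected path whose first edge points into UnionMember (i.e. leaves UnionMember via a parent).
Parents of UnionMember: {Region}.
Enumerating:
  P1: UnionMember <- Region -> ParentIncome
  P2: UnionMember <- Region -> Experience <- ParentIncome
That exhausts the simple backdoor paths. Count: 2.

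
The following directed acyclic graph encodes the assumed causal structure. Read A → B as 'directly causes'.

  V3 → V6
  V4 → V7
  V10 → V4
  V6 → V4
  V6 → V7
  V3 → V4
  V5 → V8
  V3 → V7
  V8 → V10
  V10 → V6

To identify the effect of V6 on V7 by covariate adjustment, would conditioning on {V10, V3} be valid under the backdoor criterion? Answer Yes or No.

Yes

Backdoor paths from V6 to V7 (paths whose first edge points into V6):
  P1: V6 <- V10 -> V4 <- V3 -> V7
  P2: V6 <- V10 -> V4 -> V7
  P3: V6 <- V3 -> V4 -> V7
  P4: V6 <- V3 -> V7
Condition 1 (no descendant of V6 in the set): holds — descendants of V6 are {V4, V7}; none are in {V10, V3}.
Condition 2 (every backdoor path blocked by {V10, V3}):
  P1: blocked at fork node V10 ∈ conditioning set.
  P2: blocked at fork node V10 ∈ conditioning set.
  P3: blocked at fork node V3 ∈ conditioning set.
  P4: blocked at fork node V3 ∈ conditioning set.
{V10, V3} satisfies the backdoor criterion.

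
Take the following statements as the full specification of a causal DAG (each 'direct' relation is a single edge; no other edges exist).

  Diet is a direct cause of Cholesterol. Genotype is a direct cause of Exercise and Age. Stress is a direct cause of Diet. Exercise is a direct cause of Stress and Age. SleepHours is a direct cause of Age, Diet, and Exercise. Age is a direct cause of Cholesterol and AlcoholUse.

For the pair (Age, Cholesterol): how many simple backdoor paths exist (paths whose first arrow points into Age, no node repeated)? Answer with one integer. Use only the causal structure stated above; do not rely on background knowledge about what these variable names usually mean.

6

A backdoor path from Age to Cholesterol is any simple undirected path whose first edge points into Age (i.e. leaves Age via a parent).
Parents of Age: {Exercise, Genotype, SleepHours}.
Enumerating:
  P1: Age <- SleepHours -> Exercise -> Stress -> Diet -> Cholesterol
  P2: Age <- SleepHours -> Diet -> Cholesterol
  P3: Age <- Genotype -> Exercise <- SleepHours -> Diet -> Cholesterol
  P4: Age <- Genotype -> Exercise -> Stress -> Diet -> Cholesterol
  P5: Age <- Exercise <- SleepHours -> Diet -> Cholesterol
  P6: Age <- Exercise -> Stress -> Diet -> Cholesterol
That exhausts the simple backdoor paths. Count: 6.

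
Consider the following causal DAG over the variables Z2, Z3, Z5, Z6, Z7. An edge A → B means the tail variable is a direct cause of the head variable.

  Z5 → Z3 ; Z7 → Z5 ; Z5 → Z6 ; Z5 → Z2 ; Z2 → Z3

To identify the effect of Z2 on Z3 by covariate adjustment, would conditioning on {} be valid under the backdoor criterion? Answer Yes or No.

Backdoor paths from Z2 to Z3 (paths whose first edge points into Z2):
  P1: Z2 <- Z5 -> Z3
Condition 1 (no descendant of Z2 in the set): holds — descendants of Z2 are {Z3}; none are in {}.
Condition 2 (every backdoor path blocked by {}):
  P1: open — no interior node is in the conditioning set.
{} does not satisfy the backdoor criterion.

No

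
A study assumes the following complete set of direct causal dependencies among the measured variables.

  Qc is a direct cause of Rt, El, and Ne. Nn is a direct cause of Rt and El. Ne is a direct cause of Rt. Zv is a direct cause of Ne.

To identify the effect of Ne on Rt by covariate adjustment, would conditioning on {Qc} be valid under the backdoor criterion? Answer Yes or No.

Yes

Backdoor paths from Ne to Rt (paths whose first edge points into Ne):
  P1: Ne <- Qc -> El <- Nn -> Rt
  P2: Ne <- Qc -> Rt
Condition 1 (no descendant of Ne in the set): holds — descendants of Ne are {Rt}; none are in {Qc}.
Condition 2 (every backdoor path blocked by {Qc}):
  P1: blocked at fork node Qc ∈ conditioning set.
  P2: blocked at fork node Qc ∈ conditioning set.
{Qc} satisfies the backdoor criterion.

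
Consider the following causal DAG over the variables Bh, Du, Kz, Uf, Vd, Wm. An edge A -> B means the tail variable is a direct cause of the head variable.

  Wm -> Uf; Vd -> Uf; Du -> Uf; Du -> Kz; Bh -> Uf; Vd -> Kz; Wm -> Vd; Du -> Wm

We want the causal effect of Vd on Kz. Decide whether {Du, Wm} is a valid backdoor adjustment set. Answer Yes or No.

Backdoor paths from Vd to Kz (paths whose first edge points into Vd):
  P1: Vd <- Wm <- Du -> Kz
  P2: Vd <- Wm -> Uf <- Du -> Kz
Condition 1 (no descendant of Vd in the set): holds — descendants of Vd are {Kz, Uf}; none are in {Du, Wm}.
Condition 2 (every backdoor path blocked by {Du, Wm}):
  P1: blocked at chain node Wm ∈ conditioning set.
  P2: blocked at fork node Wm ∈ conditioning set.
{Du, Wm} satisfies the backdoor criterion.

Yes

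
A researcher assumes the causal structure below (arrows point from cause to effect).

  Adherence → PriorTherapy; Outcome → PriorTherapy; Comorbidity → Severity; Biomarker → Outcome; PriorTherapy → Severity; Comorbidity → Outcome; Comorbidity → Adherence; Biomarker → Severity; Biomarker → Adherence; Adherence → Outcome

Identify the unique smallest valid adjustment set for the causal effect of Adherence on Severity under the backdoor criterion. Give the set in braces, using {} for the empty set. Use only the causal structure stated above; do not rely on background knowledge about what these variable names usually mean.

Variables eligible for adjustment (non-descendants of Adherence, excluding Adherence and Severity): {Biomarker, Comorbidity}.
Backdoor paths from Adherence to Severity:
  P1: Adherence <- Comorbidity -> Outcome <- Biomarker -> Severity
  P2: Adherence <- Comorbidity -> Outcome -> PriorTherapy -> Severity
  P3: Adherence <- Comorbidity -> Severity
  P4: Adherence <- Biomarker -> Outcome <- Comorbidity -> Severity
  P5: Adherence <- Biomarker -> Outcome -> PriorTherapy -> Severity
  P6: Adherence <- Biomarker -> Severity
The empty set is not sufficient: P2 (Adherence <- Comorbidity -> Outcome -> PriorTherapy -> Severity) has no collider blocking it and no conditioned non-collider, so it is open.
Try {Biomarker, Comorbidity}:
  P1: blocked at fork node Comorbidity ∈ conditioning set.
  P2: blocked at fork node Comorbidity ∈ conditioning set.
  P3: blocked at fork node Comorbidity ∈ conditioning set.
  P4: blocked at fork node Biomarker ∈ conditioning set.
  P5: blocked at fork node Biomarker ∈ conditioning set.
  P6: blocked at fork node Biomarker ∈ conditioning set.
{Biomarker, Comorbidity} contains no descendant of Adherence and blocks every backdoor path.
Every element of {Biomarker, Comorbidity} is needed (dropping Biomarker leaves P5 open; dropping Comorbidity leaves P2 open), so no proper subset is valid.
Among all size-2 subsets of the eligible variables, only {Biomarker, Comorbidity} blocks every backdoor path, so it is the unique smallest valid adjustment set.

{Biomarker, Comorbidity}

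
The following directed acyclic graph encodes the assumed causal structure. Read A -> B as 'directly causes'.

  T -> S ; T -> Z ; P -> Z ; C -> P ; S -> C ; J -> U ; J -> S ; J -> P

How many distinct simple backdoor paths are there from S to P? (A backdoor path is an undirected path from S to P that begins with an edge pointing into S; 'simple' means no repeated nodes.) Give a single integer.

2

A backdoor path from S to P is any simple undirected path whose first edge points into S (i.e. leaves S via a parent).
Parents of S: {J, T}.
Enumerating:
  P1: S <- J -> P
  P2: S <- T -> Z <- P
That exhausts the simple backdoor paths. Count: 2.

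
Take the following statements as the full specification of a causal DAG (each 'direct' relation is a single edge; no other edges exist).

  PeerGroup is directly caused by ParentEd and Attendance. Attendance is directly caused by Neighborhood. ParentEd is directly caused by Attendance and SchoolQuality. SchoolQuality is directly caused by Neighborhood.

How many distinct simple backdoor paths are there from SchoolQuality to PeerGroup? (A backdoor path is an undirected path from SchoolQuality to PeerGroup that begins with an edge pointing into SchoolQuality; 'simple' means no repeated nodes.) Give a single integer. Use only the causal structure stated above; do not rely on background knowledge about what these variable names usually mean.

A backdoor path from SchoolQuality to PeerGroup is any simple undirected path whose first edge points into SchoolQuality (i.e. leaves SchoolQuality via a parent).
Parents of SchoolQuality: {Neighborhood}.
Enumerating:
  P1: SchoolQuality <- Neighborhood -> Attendance -> ParentEd -> PeerGroup
  P2: SchoolQuality <- Neighborhood -> Attendance -> PeerGroup
That exhausts the simple backdoor paths. Count: 2.

2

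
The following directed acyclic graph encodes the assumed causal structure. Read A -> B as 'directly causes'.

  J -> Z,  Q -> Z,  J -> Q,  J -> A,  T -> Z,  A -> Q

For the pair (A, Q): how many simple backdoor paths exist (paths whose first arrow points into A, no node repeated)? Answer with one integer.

2

A backdoor path from A to Q is any simple undirected path whose first edge points into A (i.e. leaves A via a parent).
Parents of A: {J}.
Enumerating:
  P1: A <- J -> Q
  P2: A <- J -> Z <- Q
That exhausts the simple backdoor paths. Count: 2.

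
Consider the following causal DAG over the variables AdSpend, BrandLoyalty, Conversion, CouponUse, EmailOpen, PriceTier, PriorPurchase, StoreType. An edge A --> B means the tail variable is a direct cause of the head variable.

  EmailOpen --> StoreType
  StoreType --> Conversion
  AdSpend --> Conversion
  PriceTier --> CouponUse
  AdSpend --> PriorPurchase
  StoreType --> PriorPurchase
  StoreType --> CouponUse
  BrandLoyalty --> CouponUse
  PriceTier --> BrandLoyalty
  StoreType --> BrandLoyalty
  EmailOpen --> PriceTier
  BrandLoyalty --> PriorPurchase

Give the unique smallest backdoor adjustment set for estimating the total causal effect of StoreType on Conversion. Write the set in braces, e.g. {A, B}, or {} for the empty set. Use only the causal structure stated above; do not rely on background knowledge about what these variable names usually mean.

{}

Variables eligible for adjustment (non-descendants of StoreType, excluding StoreType and Conversion): {AdSpend, EmailOpen, PriceTier}.
Backdoor paths from StoreType to Conversion:
  P1: StoreType <- EmailOpen -> PriceTier -> BrandLoyalty -> PriorPurchase <- AdSpend -> Conversion
  P2: StoreType <- EmailOpen -> PriceTier -> CouponUse <- BrandLoyalty -> PriorPurchase <- AdSpend -> Conversion
Each backdoor path contains an unconditioned collider, so every path is already blocked with the empty conditioning set:
  P1: blocked at collider PriorPurchase (neither it nor any descendant is in the conditioning set).
  P2: blocked at collider CouponUse (neither it nor any descendant is in the conditioning set).
The empty set is therefore the unique smallest valid set.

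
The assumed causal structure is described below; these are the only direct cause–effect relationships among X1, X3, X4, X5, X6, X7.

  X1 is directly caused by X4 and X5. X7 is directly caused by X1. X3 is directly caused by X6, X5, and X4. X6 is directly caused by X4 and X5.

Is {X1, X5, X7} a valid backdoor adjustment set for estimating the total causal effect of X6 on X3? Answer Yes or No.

No

Backdoor paths from X6 to X3 (paths whose first edge points into X6):
  P1: X6 <- X5 -> X3
  P2: X6 <- X5 -> X1 <- X4 -> X3
  P3: X6 <- X4 -> X3
  P4: X6 <- X4 -> X1 <- X5 -> X3
Condition 1 (no descendant of X6 in the set): holds — descendants of X6 are {X3}; none are in {X1, X5, X7}.
Condition 2 (every backdoor path blocked by {X1, X5, X7}):
  P1: blocked at fork node X5 ∈ conditioning set.
  P2: blocked at fork node X5 ∈ conditioning set.
  P3: open — no interior node is in the conditioning set.
  P4: blocked at fork node X5 ∈ conditioning set.
{X1, X5, X7} does not satisfy the backdoor criterion.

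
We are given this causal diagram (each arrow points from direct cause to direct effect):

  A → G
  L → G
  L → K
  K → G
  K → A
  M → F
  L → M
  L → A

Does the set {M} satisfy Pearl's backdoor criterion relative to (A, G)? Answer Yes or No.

Backdoor paths from A to G (paths whose first edge points into A):
  P1: A <- L -> K -> G
  P2: A <- L -> G
  P3: A <- K <- L -> G
  P4: A <- K -> G
Condition 1 (no descendant of A in the set): holds — descendants of A are {G}; none are in {M}.
Condition 2 (every backdoor path blocked by {M}):
  P1: open — no interior node is in the conditioning set.
  P2: open — no interior node is in the conditioning set.
  P3: open — no interior node is in the conditioning set.
  P4: open — no interior node is in the conditioning set.
{M} does not satisfy the backdoor criterion.

No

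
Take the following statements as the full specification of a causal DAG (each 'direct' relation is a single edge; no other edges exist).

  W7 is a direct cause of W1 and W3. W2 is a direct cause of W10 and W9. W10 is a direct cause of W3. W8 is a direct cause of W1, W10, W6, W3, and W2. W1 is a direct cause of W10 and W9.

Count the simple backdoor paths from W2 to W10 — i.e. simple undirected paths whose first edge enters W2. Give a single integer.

A backdoor path from W2 to W10 is any simple undirected path whose first edge points into W2 (i.e. leaves W2 via a parent).
Parents of W2: {W8}.
Enumerating:
  P1: W2 <- W8 -> W1 <- W7 -> W3 <- W10
  P2: W2 <- W8 -> W1 -> W10
  P3: W2 <- W8 -> W10
  P4: W2 <- W8 -> W3 <- W7 -> W1 -> W10
  P5: W2 <- W8 -> W3 <- W10
That exhausts the simple backdoor paths. Count: 5.

5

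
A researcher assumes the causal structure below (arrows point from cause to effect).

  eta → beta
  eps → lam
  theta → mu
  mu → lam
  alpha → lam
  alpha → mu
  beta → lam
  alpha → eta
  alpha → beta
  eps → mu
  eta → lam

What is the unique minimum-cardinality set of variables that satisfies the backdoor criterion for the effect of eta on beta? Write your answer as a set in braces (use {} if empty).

Variables eligible for adjustment (non-descendants of eta, excluding eta and beta): {alpha, eps, mu, theta}.
Backdoor paths from eta to beta:
  P1: eta <- alpha -> beta
  P2: eta <- alpha -> mu <- eps -> lam <- beta
  P3: eta <- alpha -> mu -> lam <- beta
  P4: eta <- alpha -> lam <- beta
The empty set is not sufficient: P1 (eta <- alpha -> beta) has no collider blocking it and no conditioned non-collider, so it is open.
Try {alpha}:
  P1: blocked at fork node alpha ∈ conditioning set.
  P2: blocked at fork node alpha ∈ conditioning set.
  P3: blocked at fork node alpha ∈ conditioning set.
  P4: blocked at fork node alpha ∈ conditioning set.
{alpha} contains no descendant of eta and blocks every backdoor path.
No other singleton works — e.g. {eps} leaves P1 open — so {alpha} is the unique smallest valid adjustment set.

{alpha}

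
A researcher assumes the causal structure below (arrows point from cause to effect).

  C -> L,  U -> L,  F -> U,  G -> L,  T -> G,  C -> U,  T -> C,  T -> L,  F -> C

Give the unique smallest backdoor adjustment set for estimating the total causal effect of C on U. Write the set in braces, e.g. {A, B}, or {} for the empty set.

Variables eligible for adjustment (non-descendants of C, excluding C and U): {F, G, T}.
Backdoor paths from C to U:
  P1: C <- T -> G -> L <- U
  P2: C <- T -> L <- U
  P3: C <- F -> U
The empty set is not sufficient: P3 (C <- F -> U) has no collider blocking it and no conditioned non-collider, so it is open.
Try {F}:
  P1: blocked at collider L (neither it nor any descendant is in the conditioning set).
  P2: blocked at collider L (neither it nor any descendant is in the conditioning set).
  P3: blocked at fork node F ∈ conditioning set.
{F} contains no descendant of C and blocks every backdoor path.
No other singleton works — e.g. {T} leaves P3 open — so {F} is the unique smallest valid adjustment set.

{F}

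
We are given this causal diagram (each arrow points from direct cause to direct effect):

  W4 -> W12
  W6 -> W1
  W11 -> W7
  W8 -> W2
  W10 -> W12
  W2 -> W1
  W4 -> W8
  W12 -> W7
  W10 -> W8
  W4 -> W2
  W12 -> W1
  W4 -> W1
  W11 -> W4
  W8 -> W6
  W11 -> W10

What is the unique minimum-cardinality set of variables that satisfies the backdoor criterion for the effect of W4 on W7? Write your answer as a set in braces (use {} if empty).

{W11}

Variables eligible for adjustment (non-descendants of W4, excluding W4 and W7): {W10, W11}.
Backdoor paths from W4 to W7:
  P1: W4 <- W11 -> W10 -> W8 -> W2 -> W1 <- W12 -> W7
  P2: W4 <- W11 -> W10 -> W8 -> W6 -> W1 <- W12 -> W7
  P3: W4 <- W11 -> W10 -> W12 -> W7
  P4: W4 <- W11 -> W7
The empty set is not sufficient: P3 (W4 <- W11 -> W10 -> W12 -> W7) has no collider blocking it and no conditioned non-collider, so it is open.
Try {W11}:
  P1: blocked at fork node W11 ∈ conditioning set.
  P2: blocked at fork node W11 ∈ conditioning set.
  P3: blocked at fork node W11 ∈ conditioning set.
  P4: blocked at fork node W11 ∈ conditioning set.
{W11} contains no descendant of W4 and blocks every backdoor path.
No other singleton works — e.g. {W10} leaves P4 open — so {W11} is the unique smallest valid adjustment set.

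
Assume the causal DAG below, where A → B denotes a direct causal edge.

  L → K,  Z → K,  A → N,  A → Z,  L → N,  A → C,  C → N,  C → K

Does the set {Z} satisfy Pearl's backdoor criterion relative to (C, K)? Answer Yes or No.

Yes

Backdoor paths from C to K (paths whose first edge points into C):
  P1: C <- A -> Z -> K
  P2: C <- A -> N <- L -> K
Condition 1 (no descendant of C in the set): holds — descendants of C are {K, N}; none are in {Z}.
Condition 2 (every backdoor path blocked by {Z}):
  P1: blocked at chain node Z ∈ conditioning set.
  P2: blocked at collider N (neither it nor any descendant is in the conditioning set).
{Z} satisfies the backdoor criterion.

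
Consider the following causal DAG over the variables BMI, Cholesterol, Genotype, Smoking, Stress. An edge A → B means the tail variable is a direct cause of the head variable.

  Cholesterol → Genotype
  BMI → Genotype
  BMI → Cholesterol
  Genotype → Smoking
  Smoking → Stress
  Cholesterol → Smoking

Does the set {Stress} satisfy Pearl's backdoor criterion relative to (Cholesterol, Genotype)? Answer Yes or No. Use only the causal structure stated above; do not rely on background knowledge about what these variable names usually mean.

Backdoor paths from Cholesterol to Genotype (paths whose first edge points into Cholesterol):
  P1: Cholesterol <- BMI -> Genotype
Condition 1 (no descendant of Cholesterol in the set): FAILS — Stress is a descendant of Cholesterol.
Condition 2 (every backdoor path blocked by {Stress}):
  P1: open — no interior node is in the conditioning set.
{Stress} does not satisfy the backdoor criterion.

No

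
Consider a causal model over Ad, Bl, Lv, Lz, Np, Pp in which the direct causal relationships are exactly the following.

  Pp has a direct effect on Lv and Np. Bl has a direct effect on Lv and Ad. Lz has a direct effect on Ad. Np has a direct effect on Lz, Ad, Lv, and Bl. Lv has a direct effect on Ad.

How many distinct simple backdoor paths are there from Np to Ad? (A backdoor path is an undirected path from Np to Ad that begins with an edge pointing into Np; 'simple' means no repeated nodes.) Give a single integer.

2

A backdoor path from Np to Ad is any simple undirected path whose first edge points into Np (i.e. leaves Np via a parent).
Parents of Np: {Pp}.
Enumerating:
  P1: Np <- Pp -> Lv <- Bl -> Ad
  P2: Np <- Pp -> Lv -> Ad
That exhausts the simple backdoor paths. Count: 2.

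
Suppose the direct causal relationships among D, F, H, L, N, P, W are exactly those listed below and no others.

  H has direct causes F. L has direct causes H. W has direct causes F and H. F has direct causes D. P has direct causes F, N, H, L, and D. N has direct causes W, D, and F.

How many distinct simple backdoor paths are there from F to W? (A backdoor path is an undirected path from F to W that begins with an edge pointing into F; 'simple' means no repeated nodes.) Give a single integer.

A backdoor path from F to W is any simple undirected path whose first edge points into F (i.e. leaves F via a parent).
Parents of F: {D}.
Enumerating:
  P1: F <- D -> N <- W
  P2: F <- D -> N -> P <- H -> W
  P3: F <- D -> N -> P <- L <- H -> W
  P4: F <- D -> P <- H -> W
  P5: F <- D -> P <- L <- H -> W
  P6: F <- D -> P <- N <- W
That exhausts the simple backdoor paths. Count: 6.

6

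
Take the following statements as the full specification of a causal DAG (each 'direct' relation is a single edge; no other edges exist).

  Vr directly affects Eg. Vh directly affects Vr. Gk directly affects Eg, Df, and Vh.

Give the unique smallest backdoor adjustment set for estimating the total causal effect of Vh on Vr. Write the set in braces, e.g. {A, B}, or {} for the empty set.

{}

Variables eligible for adjustment (non-descendants of Vh, excluding Vh and Vr): {Df, Gk}.
Backdoor paths from Vh to Vr:
  P1: Vh <- Gk -> Eg <- Vr
Each backdoor path contains an unconditioned collider, so every path is already blocked with the empty conditioning set:
  P1: blocked at collider Eg (neither it nor any descendant is in the conditioning set).
The empty set is therefore the unique smallest valid set.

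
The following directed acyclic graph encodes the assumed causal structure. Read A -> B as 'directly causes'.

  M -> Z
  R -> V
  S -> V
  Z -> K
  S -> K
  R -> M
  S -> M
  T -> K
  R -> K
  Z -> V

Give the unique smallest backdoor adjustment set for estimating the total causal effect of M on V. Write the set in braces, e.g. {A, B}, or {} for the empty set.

Variables eligible for adjustment (non-descendants of M, excluding M and V): {R, S, T}.
Backdoor paths from M to V:
  P1: M <- R -> V
  P2: M <- R -> K <- S -> V
  P3: M <- R -> K <- Z -> V
  P4: M <- S -> V
  P5: M <- S -> K <- R -> V
  P6: M <- S -> K <- Z -> V
The empty set is not sufficient: P1 (M <- R -> V) has no collider blocking it and no conditioned non-collider, so it is open.
Try {R, S}:
  P1: blocked at fork node R ∈ conditioning set.
  P2: blocked at fork node R ∈ conditioning set.
  P3: blocked at fork node R ∈ conditioning set.
  P4: blocked at fork node S ∈ conditioning set.
  P5: blocked at fork node S ∈ conditioning set.
  P6: blocked at fork node S ∈ conditioning set.
{R, S} contains no descendant of M and blocks every backdoor path.
Every element of {R, S} is needed (dropping R leaves P1 open; dropping S leaves P4 open), so no proper subset is valid.
Among all size-2 subsets of the eligible variables, only {R, S} blocks every backdoor path, so it is the unique smallest valid adjustment set.

{R, S}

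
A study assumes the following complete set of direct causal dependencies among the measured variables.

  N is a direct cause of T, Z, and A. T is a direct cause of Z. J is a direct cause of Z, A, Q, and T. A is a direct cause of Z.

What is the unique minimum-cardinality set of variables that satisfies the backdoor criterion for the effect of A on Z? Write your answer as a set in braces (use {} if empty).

{J, N}

Variables eligible for adjustment (non-descendants of A, excluding A and Z): {J, N, Q, T}.
Backdoor paths from A to Z:
  P1: A <- N -> T <- J -> Z
  P2: A <- N -> T -> Z
  P3: A <- N -> Z
  P4: A <- J -> T <- N -> Z
  P5: A <- J -> T -> Z
  P6: A <- J -> Z
The empty set is not sufficient: P2 (A <- N -> T -> Z) has no collider blocking it and no conditioned non-collider, so it is open.
Try {J, N}:
  P1: blocked at fork node N ∈ conditioning set.
  P2: blocked at fork node N ∈ conditioning set.
  P3: blocked at fork node N ∈ conditioning set.
  P4: blocked at fork node J ∈ conditioning set.
  P5: blocked at fork node J ∈ conditioning set.
  P6: blocked at fork node J ∈ conditioning set.
{J, N} contains no descendant of A and blocks every backdoor path.
Every element of {J, N} is needed (dropping J leaves P5 open; dropping N leaves P2 open), so no proper subset is valid.
Among all size-2 subsets of the eligible variables, only {J, N} blocks every backdoor path, so it is the unique smallest valid adjustment set.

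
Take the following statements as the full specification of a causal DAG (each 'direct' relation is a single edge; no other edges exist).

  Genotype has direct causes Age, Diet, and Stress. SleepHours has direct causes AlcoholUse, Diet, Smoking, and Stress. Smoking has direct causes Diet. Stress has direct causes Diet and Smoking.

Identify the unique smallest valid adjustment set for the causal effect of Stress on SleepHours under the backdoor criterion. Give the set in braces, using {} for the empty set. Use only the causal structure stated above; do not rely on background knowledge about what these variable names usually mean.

Variables eligible for adjustment (non-descendants of Stress, excluding Stress and SleepHours): {Age, AlcoholUse, Diet, Smoking}.
Backdoor paths from Stress to SleepHours:
  P1: Stress <- Diet -> Smoking -> SleepHours
  P2: Stress <- Diet -> SleepHours
  P3: Stress <- Smoking <- Diet -> SleepHours
  P4: Stress <- Smoking -> SleepHours
The empty set is not sufficient: P1 (Stress <- Diet -> Smoking -> SleepHours) has no collider blocking it and no conditioned non-collider, so it is open.
Try {Diet, Smoking}:
  P1: blocked at fork node Diet ∈ conditioning set.
  P2: blocked at fork node Diet ∈ conditioning set.
  P3: blocked at chain node Smoking ∈ conditioning set.
  P4: blocked at fork node Smoking ∈ conditioning set.
{Diet, Smoking} contains no descendant of Stress and blocks every backdoor path.
Every element of {Diet, Smoking} is needed (dropping Diet leaves P2 open; dropping Smoking leaves P4 open), so no proper subset is valid.
Among all size-2 subsets of the eligible variables, only {Diet, Smoking} blocks every backdoor path, so it is the unique smallest valid adjustment set.

{Diet, Smoking}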